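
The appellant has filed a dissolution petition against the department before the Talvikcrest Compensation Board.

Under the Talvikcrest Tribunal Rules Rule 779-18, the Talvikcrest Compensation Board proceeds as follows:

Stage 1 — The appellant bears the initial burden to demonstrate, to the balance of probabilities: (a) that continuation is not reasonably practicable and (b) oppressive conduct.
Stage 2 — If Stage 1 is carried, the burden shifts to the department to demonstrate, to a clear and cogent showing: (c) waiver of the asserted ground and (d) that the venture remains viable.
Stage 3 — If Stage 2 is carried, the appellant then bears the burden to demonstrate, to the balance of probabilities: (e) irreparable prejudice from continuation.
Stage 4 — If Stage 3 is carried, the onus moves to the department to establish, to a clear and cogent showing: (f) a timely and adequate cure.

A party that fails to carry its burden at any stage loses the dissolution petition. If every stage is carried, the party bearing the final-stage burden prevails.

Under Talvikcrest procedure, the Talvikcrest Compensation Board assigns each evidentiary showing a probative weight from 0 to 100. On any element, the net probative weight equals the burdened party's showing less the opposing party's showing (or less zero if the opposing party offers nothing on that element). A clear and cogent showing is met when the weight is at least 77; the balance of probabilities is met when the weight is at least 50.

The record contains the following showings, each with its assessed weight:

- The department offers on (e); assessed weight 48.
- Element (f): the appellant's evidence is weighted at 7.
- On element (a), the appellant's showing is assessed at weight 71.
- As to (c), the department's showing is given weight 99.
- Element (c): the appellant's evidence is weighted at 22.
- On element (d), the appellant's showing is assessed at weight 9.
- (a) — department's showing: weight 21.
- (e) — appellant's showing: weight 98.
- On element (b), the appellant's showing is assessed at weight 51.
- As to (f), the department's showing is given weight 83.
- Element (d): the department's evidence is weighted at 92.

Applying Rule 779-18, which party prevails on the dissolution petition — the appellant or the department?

At Stage 1 the appellant must meet the balance of probabilities (weight is at least 50): on (a) the weight is 71 less the opposing 21 gives net 50, which does reach 50, so (a) meets the standard; on (b) the weight is 51, ≥ 50, so (b) meets the standard.
  Stage 1 is satisfied; the onus moves to the department.
At Stage 2 the department must meet a clear and cogent showing (weight is at least 77): on (c) the weight is 99 less the opposing 22 gives net 77, which does reach 77, so (c) meets the standard; on (d) the weight is 92 less the opposing 9 gives net 83, ≥ 77, so (d) meets the standard.
  Stage 2 is satisfied; the onus moves to the appellant.
At Stage 3 the appellant must meet the balance of probabilities (weight is at least 50): on (e) the weight is 98 less the opposing 48 gives net 50, which does reach 50, so (e) meets the standard.
  Stage 3 is satisfied; the onus moves to the department.
At Stage 4 the department must meet a clear and cogent showing (weight is at least 77): on (f) the weight is 83 less the opposing 7 gives net 76, < 77, so (f) does not meet the standard.
  Stage 4 not carried; the department fails its burden.
So the appellant prevails.

appellant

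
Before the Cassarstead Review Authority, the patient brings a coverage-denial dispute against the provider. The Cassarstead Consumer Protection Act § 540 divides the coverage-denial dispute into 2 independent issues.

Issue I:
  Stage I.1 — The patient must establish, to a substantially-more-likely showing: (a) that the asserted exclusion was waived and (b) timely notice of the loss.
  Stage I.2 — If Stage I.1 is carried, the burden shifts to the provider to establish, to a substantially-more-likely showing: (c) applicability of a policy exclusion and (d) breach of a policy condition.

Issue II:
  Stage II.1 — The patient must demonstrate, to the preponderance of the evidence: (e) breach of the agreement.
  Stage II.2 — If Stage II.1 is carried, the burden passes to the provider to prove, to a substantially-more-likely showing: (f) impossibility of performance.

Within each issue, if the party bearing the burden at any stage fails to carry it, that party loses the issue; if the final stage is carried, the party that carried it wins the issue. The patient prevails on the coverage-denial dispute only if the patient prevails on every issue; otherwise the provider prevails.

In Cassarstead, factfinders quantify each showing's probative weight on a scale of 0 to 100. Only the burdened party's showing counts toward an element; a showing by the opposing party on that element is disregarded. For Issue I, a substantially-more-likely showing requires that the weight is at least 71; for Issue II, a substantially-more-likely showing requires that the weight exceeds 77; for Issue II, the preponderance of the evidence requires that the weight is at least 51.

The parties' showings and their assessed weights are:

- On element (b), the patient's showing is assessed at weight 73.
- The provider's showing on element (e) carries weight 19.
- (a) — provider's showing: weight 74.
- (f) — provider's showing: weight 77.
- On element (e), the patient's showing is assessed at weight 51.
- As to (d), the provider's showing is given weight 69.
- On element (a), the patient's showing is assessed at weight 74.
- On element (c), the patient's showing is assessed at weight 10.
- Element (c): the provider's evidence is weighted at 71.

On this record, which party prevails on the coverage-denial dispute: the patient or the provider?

— Issue I —
At Stage I.1 the patient must meet a substantially-more-likely showing (weight is at least 71): on (a) the weight is 74 (the provider's 74 is given no effect), ≥ 71, so (a) meets the standard; on (b) the weight is 73, ≥ 71, so (b) meets the standard.
  The patient carries Stage I.1; the provider now bears the burden.
At Stage I.2 the provider must meet a substantially-more-likely showing (weight is at least 71): on (c) the weight is 71 (the patient's 10 is given no effect), ≥ 71, so (c) meets the standard; on (d) the weight is 69, < 71, so (d) does not meet the standard.
  Not every element is met, so the provider fails to carry Stage I.2.
The patient prevails on this issue.
— Issue II —
Stage II.1 — burden on patient; standard: the preponderance of the evidence (weight is at least 51).
    (e): 51 (provider's 19 disregarded) ≥ 51 [met]
  Stage II.1 carried; the burden shifts to the provider.
Stage II.2 — burden on provider; standard: a substantially-more-likely showing (weight exceeds 77).
    (f): 77 ≤ 77 [not met]
  Stage II.2 not carried; the provider fails its burden.
So the patient prevails on this issue.
Per-issue: Issue I → patient; Issue II → patient. The patient must prevail on every issue; overall, the patient prevails.

patient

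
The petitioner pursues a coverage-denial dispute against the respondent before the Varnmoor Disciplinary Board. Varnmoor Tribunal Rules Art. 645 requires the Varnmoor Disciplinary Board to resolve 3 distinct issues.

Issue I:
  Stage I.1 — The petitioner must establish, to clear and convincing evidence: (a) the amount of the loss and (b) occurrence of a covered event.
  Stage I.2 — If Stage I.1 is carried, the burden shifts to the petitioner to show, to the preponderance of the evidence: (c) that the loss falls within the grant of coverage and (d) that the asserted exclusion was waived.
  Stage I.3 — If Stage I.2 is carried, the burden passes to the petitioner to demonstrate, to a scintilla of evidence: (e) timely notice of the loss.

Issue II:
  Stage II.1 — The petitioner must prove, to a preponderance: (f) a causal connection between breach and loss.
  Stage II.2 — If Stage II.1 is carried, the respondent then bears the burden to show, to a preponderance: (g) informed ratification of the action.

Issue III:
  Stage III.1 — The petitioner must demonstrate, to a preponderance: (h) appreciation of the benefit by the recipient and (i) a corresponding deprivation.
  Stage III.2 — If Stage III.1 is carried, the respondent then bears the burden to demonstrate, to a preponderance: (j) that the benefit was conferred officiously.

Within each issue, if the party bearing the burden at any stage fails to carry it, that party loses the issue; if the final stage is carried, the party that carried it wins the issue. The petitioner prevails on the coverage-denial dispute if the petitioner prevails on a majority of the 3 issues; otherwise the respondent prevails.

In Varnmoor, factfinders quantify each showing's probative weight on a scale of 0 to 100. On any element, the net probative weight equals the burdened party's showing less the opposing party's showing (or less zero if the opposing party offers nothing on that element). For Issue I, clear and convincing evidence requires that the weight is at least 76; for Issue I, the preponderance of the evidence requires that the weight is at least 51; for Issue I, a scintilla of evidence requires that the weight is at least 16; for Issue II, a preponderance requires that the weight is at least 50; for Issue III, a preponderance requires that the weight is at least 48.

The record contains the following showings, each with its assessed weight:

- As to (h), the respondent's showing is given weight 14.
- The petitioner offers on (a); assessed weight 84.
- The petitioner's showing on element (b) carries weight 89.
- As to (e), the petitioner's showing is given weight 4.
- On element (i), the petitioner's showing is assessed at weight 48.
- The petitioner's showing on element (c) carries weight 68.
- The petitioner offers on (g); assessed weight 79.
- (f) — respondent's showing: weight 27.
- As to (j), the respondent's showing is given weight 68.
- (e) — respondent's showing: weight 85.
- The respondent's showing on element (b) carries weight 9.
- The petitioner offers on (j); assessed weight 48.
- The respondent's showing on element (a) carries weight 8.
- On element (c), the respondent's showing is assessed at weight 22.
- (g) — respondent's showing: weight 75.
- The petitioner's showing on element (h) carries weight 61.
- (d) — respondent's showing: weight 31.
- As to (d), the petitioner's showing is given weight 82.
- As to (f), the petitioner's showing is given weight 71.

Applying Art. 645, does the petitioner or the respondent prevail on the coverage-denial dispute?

respondent

— Issue I —
At Stage I.1 the petitioner must meet clear and convincing evidence (weight is at least 76): on (a) the weight is 84 less the opposing 8 gives net 76, ≥ 76, so (a) meets the standard; on (b) the weight is 89 less the opposing 9 gives net 80, ≥ 76, so (b) meets the standard.
  Stage I.1 is satisfied; the petitioner continues to bear the burden.
At Stage I.2 the petitioner must meet the preponderance of the evidence (weight is at least 51): on (c) the weight is 68 less the opposing 22 gives net 46, < 51, so (c) does not meet the standard; on (d) the weight is 82 less the opposing 31 gives net 51, ≥ 51, so (d) meets the standard.
  Stage I.2 not carried; the petitioner fails its burden.
The respondent prevails on this issue.
— Issue II —
Stage II.1 — burden on petitioner; standard: a preponderance (weight is at least 50).
    (f): 71 − 27 = 44 < 50 [not met]
  Not every element is met, so the petitioner fails to carry Stage II.1.
The analysis ends at Stage II.1; the respondent prevails on this issue.
— Issue III —
At Stage III.1 the petitioner must meet a preponderance (weight is at least 48): on (h) the weight is 61 less the opposing 14 gives net 47, which does not reach 48, so (h) does not meet the standard; on (i) the weight is 48, which does reach 48, so (i) meets the standard.
  The petitioner does not carry Stage III.1.
The analysis ends at Stage III.1; the respondent prevails on this issue.
Per-issue: Issue I → respondent; Issue II → respondent; Issue III → respondent. The petitioner must prevail on a majority of issues; overall, the respondent prevails.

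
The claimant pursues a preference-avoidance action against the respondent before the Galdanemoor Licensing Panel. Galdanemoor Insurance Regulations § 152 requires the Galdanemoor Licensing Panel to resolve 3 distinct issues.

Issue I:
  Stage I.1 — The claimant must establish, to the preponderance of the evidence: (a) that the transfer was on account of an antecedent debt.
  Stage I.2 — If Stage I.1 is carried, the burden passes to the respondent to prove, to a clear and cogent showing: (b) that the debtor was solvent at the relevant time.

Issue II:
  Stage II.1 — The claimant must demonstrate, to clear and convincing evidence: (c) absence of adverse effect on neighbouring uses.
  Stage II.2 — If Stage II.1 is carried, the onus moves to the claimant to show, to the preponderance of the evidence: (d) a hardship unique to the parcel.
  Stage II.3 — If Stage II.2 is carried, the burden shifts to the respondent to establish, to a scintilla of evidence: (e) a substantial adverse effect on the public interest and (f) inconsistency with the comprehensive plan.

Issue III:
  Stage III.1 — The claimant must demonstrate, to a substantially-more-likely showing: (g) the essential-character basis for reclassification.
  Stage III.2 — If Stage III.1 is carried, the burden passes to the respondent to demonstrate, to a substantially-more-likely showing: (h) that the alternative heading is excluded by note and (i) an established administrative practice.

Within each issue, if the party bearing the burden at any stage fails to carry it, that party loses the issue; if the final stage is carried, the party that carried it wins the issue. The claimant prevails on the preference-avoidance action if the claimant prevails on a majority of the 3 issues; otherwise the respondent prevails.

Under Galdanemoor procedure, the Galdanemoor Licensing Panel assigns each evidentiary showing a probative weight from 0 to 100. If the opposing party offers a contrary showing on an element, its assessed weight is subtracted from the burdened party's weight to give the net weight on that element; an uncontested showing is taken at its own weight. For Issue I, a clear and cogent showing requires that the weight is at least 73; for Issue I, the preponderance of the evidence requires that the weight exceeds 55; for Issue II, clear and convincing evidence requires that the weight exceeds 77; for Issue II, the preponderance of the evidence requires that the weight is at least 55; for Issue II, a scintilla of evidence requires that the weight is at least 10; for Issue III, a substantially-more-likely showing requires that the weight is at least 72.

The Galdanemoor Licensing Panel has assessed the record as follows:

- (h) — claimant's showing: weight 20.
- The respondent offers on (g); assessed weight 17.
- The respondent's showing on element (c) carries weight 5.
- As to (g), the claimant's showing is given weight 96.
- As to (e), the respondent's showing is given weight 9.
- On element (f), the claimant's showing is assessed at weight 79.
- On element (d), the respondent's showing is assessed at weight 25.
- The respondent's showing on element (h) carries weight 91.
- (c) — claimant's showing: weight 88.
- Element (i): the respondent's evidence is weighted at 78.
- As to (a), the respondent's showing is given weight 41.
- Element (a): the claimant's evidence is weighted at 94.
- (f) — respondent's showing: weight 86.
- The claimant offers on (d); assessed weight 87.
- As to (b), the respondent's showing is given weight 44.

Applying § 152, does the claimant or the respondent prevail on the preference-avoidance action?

claimant

— Issue I —
Stage I.1 (claimant, the preponderance of the evidence, weight exceeds 55): (a) net 94−41=53 ≤ 55 — fails.
  Not every element is met, so the claimant fails to carry Stage I.1.
So the respondent prevails on this issue.
— Issue II —
Stage II.1 (claimant, clear and convincing evidence, weight exceeds 77): (c) net 88−5=83 > 77 — meets.
  Stage II.1 carried; the burden remains with the claimant.
Stage II.2 (claimant, the preponderance of the evidence, weight is at least 55): (d) net 87−25=62 ≥ 55 — meets.
  The claimant carries Stage II.2; the respondent now bears the burden.
Stage II.3 (respondent, a scintilla of evidence, weight is at least 10): (e) 9 < 10 — fails; (f) net 86−79=7 < 10 — fails.
  The respondent does not carry Stage II.3.
The analysis ends at Stage II.3; the claimant prevails on this issue.
— Issue III —
Stage III.1 — burden on claimant; standard: a substantially-more-likely showing (weight is at least 72).
    (g): 96 − 17 = 79 ≥ 72 [met]
  Stage III.1 carried; the burden shifts to the respondent.
Stage III.2 — burden on respondent; standard: a substantially-more-likely showing (weight is at least 72).
    (h): 91 − 20 = 71 < 72 [not met]
    (i): 78 ≥ 72 [met]
  Not every element is met, so the respondent fails to carry Stage III.2.
So the claimant prevails on this issue.
Per-issue: Issue I → respondent; Issue II → claimant; Issue III → claimant. The claimant must prevail on a majority of issues; overall, the claimant prevails.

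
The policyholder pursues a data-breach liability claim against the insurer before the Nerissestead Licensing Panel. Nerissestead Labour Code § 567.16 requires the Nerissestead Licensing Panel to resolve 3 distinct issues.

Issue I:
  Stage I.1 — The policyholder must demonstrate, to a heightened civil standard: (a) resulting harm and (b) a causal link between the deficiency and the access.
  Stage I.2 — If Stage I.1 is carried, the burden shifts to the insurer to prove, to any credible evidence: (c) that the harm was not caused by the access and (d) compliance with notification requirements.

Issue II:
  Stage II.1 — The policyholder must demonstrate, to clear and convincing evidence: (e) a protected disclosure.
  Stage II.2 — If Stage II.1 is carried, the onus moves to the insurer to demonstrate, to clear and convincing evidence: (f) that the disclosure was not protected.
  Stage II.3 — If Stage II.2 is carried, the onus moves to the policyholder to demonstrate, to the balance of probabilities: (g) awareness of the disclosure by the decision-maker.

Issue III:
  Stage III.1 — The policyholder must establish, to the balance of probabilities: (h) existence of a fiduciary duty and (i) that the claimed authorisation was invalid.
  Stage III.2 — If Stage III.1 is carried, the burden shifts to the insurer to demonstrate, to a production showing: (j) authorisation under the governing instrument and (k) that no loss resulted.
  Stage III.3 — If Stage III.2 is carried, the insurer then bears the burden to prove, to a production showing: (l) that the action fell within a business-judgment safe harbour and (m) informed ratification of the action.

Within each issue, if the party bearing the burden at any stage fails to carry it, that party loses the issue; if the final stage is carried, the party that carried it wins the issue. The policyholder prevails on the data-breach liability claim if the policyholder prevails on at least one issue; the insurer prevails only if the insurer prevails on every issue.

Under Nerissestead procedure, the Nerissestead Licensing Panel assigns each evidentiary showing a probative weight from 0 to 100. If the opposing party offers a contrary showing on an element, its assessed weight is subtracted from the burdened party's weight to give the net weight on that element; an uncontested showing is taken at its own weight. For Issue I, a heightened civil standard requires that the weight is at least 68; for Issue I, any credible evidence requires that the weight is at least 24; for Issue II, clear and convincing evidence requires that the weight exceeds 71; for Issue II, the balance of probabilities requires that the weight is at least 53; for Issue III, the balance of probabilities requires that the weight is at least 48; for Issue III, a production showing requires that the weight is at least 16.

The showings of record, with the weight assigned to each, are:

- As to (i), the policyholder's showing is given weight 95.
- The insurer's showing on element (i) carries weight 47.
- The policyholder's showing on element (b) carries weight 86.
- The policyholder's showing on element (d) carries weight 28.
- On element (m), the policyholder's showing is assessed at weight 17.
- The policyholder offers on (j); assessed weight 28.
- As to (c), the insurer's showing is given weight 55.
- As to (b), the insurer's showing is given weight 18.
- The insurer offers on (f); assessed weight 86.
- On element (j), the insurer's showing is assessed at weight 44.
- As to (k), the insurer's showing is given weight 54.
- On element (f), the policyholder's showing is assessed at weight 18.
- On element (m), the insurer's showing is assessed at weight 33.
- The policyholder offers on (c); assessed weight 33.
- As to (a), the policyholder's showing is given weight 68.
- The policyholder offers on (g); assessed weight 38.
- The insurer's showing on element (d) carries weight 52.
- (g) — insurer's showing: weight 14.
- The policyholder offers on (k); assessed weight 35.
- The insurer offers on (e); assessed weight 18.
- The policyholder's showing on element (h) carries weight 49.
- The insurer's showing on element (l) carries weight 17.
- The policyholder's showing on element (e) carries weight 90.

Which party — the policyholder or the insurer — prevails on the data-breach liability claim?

— Issue I —
At Stage I.1 the policyholder must meet a heightened civil standard (weight is at least 68): on (a) the weight is 68, ≥ 68, so (a) meets the standard; on (b) the weight is 86 less the opposing 18 gives net 68, which does reach 68, so (b) meets the standard.
  The policyholder carries Stage I.1; the insurer now bears the burden.
At Stage I.2 the insurer must meet any credible evidence (weight is at least 24): on (c) the weight is 55 less the opposing 33 gives net 22, which does not reach 24, so (c) does not meet the standard; on (d) the weight is 52 less the opposing 28 gives net 24, ≥ 24, so (d) meets the standard.
  The insurer does not carry Stage I.2.
The policyholder prevails on this issue.
— Issue II —
Stage II.1 — burden on policyholder; standard: clear and convincing evidence (weight exceeds 71).
    (e): 90 − 18 = 72 > 71 [met]
  The policyholder carries Stage II.1; the insurer now bears the burden.
Stage II.2 — burden on insurer; standard: clear and convincing evidence (weight exceeds 71).
    (f): 86 − 18 = 68 ≤ 71 [not met]
  Stage II.2 not carried; the insurer fails its burden.
So the policyholder prevails on this issue.
— Issue III —
Stage III.1 — burden on policyholder; standard: the balance of probabilities (weight is at least 48).
    (h): 49 ≥ 48 [met]
    (i): 95 − 47 = 48 ≥ 48 [met]
  The policyholder carries Stage III.1; the insurer now bears the burden.
Stage III.2 — burden on insurer; standard: a production showing (weight is at least 16).
    (j): 44 − 28 = 16 ≥ 16 [met]
    (k): 54 − 35 = 19 ≥ 16 [met]
  Stage III.2 is satisfied; the insurer continues to bear the burden.
Stage III.3 — burden on insurer; standard: a production showing (weight is at least 16).
    (l): 17 ≥ 16 [met]
    (m): 33 − 17 = 16 ≥ 16 [met]
  The insurer carries the last stage.
All stages carried — the insurer prevails on this issue.
Per-issue: Issue I → policyholder; Issue II → policyholder; Issue III → insurer. The policyholder must prevail on at least one issue; overall, the policyholder prevails.

policyholder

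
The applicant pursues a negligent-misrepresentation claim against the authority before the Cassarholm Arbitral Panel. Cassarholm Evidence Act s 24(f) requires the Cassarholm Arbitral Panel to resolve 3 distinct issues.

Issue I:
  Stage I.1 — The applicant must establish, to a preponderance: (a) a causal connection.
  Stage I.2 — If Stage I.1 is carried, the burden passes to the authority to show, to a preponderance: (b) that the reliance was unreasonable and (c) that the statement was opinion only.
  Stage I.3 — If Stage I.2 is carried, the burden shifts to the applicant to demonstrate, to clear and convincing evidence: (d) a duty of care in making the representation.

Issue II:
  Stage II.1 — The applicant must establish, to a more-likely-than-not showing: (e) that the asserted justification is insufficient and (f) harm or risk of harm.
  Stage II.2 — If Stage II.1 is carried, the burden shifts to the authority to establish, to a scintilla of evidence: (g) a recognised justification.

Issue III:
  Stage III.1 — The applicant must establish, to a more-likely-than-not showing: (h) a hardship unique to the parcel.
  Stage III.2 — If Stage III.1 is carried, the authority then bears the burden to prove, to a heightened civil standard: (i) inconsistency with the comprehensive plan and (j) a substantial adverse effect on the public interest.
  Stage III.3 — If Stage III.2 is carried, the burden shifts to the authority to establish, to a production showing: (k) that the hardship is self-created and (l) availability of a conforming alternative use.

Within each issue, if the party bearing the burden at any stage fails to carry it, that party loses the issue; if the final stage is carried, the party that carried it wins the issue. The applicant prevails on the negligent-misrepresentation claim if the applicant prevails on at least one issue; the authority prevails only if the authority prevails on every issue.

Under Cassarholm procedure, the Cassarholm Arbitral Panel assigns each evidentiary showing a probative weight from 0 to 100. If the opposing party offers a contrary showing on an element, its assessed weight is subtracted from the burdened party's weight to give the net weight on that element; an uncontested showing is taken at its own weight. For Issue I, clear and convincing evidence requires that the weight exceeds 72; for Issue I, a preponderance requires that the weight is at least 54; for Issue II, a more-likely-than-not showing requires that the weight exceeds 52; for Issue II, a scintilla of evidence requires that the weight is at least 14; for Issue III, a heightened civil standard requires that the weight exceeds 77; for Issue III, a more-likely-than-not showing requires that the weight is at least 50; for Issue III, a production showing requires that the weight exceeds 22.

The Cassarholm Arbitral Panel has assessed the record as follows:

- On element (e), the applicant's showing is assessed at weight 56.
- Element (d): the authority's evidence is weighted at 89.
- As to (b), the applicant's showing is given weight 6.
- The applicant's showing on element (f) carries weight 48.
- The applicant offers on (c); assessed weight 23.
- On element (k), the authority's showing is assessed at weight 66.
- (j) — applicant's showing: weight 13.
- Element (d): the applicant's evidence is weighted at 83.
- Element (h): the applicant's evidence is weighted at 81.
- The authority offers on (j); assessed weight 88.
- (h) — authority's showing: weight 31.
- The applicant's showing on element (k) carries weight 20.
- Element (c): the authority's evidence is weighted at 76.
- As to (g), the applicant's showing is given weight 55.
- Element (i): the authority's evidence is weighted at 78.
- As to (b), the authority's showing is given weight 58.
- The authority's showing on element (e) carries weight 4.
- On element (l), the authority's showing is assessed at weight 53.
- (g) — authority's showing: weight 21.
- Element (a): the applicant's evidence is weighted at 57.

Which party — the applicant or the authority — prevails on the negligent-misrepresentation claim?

applicant

— Issue I —
Stage I.1 — burden on applicant; standard: a preponderance (weight is at least 54).
    (a): 57 ≥ 54 [met]
  Stage I.1 carried; the burden shifts to the authority.
Stage I.2 — burden on authority; standard: a preponderance (weight is at least 54).
    (b): 58 − 6 = 52 < 54 [not met]
    (c): 76 − 23 = 53 < 54 [not met]
  Not every element is met, so the authority fails to carry Stage I.2.
So the applicant prevails on this issue.
— Issue II —
Stage II.1 — burden on applicant; standard: a more-likely-than-not showing (weight exceeds 52).
    (e): 56 − 4 = 52 ≤ 52 [not met]
    (f): 48 ≤ 52 [not met]
  Not every element is met, so the applicant fails to carry Stage II.1.
The analysis ends at Stage II.1; the authority prevails on this issue.
— Issue III —
Stage III.1 (applicant, a more-likely-than-not showing, weight is at least 50): (h) net 81−31=50 ≥ 50 — meets.
  The applicant carries Stage III.1; the authority now bears the burden.
Stage III.2 (authority, a heightened civil standard, weight exceeds 77): (i) 78 > 77 — meets; (j) net 88−13=75 ≤ 77 — fails.
  Not every element is met, so the authority fails to carry Stage III.2.
So the applicant prevails on this issue.
Per-issue: Issue I → applicant; Issue II → authority; Issue III → applicant. The applicant must prevail on at least one issue; overall, the applicant prevails.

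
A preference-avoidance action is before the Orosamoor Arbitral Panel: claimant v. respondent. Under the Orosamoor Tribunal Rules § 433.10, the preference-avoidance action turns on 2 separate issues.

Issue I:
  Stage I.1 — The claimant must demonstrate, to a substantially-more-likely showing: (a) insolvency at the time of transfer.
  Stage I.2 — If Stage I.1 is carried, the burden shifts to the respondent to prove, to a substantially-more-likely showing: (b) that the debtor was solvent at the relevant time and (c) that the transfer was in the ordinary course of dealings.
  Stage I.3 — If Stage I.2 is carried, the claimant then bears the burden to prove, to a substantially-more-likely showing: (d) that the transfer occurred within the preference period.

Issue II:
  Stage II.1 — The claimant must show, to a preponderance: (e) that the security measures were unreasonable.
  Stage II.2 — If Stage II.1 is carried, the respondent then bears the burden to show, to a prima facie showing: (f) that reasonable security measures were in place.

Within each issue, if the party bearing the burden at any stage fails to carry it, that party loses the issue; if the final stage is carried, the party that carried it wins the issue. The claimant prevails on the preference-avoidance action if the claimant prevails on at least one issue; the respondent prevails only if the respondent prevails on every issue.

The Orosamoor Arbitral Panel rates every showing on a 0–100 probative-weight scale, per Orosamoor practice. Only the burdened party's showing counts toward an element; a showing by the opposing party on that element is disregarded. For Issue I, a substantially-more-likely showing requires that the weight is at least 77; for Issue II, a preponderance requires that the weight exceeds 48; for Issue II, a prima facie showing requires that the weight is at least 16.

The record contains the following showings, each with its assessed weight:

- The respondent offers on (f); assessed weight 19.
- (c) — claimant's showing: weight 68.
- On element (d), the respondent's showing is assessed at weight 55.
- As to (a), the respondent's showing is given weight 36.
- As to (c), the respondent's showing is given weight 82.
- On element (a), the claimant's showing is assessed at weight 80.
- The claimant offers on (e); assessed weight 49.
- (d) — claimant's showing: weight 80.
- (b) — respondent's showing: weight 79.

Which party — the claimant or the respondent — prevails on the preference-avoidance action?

claimant

— Issue I —
At Stage I.1 the claimant must meet a substantially-more-likely showing (weight is at least 77): on (a) the weight is 80 (the respondent's 36 is given no effect), which does reach 77, so (a) meets the standard.
  All elements met. The burden passes to the respondent.
At Stage I.2 the respondent must meet a substantially-more-likely showing (weight is at least 77): on (b) the weight is 79, which does reach 77, so (b) meets the standard; on (c) the weight is 82 (the claimant's 68 is given no effect), ≥ 77, so (c) meets the standard.
  Stage I.2 carried; the burden shifts to the claimant.
At Stage I.3 the claimant must meet a substantially-more-likely showing (weight is at least 77): on (d) the weight is 80 (the respondent's 55 is given no effect), ≥ 77, so (d) meets the standard.
  The claimant carries the last stage.
All stages carried — the claimant prevails on this issue.
— Issue II —
At Stage II.1 the claimant must meet a preponderance (weight exceeds 48): on (e) the weight is 49, > 48, so (e) meets the standard.
  All elements met. The burden passes to the respondent.
At Stage II.2 the respondent must meet a prima facie showing (weight is at least 16): on (f) the weight is 19, which does reach 16, so (f) meets the standard.
  All elements met at the final stage.
All stages carried — the respondent prevails on this issue.
Per-issue: Issue I → claimant; Issue II → respondent. The claimant must prevail on at least one issue; overall, the claimant prevails.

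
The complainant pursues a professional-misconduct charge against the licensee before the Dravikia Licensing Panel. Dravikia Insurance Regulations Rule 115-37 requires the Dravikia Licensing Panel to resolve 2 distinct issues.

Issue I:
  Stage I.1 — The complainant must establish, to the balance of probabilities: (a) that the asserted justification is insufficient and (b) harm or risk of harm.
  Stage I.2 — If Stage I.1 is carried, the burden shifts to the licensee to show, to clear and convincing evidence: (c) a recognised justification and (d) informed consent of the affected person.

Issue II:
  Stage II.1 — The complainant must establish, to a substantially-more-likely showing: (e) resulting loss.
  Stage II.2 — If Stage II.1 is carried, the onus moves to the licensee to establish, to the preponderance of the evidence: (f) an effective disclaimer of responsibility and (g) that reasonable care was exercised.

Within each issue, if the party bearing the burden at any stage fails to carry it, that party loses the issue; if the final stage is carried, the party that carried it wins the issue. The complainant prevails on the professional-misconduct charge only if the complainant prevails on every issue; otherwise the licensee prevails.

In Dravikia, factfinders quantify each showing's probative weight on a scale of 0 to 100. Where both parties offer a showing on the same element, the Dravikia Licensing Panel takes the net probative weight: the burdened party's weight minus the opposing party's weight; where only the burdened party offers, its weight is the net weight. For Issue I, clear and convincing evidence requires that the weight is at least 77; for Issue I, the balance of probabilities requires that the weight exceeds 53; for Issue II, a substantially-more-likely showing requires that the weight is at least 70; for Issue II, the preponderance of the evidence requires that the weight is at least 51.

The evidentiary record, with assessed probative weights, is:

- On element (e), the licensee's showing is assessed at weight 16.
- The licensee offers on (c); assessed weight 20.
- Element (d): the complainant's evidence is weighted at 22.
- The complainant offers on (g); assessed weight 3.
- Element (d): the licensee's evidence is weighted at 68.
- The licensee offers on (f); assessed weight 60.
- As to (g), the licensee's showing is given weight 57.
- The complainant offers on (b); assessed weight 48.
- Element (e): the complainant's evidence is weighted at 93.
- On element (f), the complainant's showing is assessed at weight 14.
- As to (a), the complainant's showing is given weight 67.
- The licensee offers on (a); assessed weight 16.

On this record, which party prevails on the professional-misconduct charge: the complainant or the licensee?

— Issue I —
At Stage I.1 the complainant must meet the balance of probabilities (weight exceeds 53): on (a) the weight is 67 less the opposing 16 gives net 51, which does not exceed 53, so (a) does not meet the standard; on (b) the weight is 48, ≤ 53, so (b) does not meet the standard.
  Stage I.1 not carried; the complainant fails its burden.
The licensee prevails on this issue.
— Issue II —
Stage II.1 (complainant, a substantially-more-likely showing, weight is at least 70): (e) net 93−16=77 ≥ 70 — meets.
  Stage II.1 carried; the burden shifts to the licensee.
Stage II.2 (licensee, the preponderance of the evidence, weight is at least 51): (f) net 60−14=46 < 51 — fails; (g) net 57−3=54 ≥ 51 — meets.
  Not every element is met, so the licensee fails to carry Stage II.2.
The complainant prevails on this issue.
Per-issue: Issue I → licensee; Issue II → complainant. The complainant must prevail on every issue; overall, the licensee prevails.

licensee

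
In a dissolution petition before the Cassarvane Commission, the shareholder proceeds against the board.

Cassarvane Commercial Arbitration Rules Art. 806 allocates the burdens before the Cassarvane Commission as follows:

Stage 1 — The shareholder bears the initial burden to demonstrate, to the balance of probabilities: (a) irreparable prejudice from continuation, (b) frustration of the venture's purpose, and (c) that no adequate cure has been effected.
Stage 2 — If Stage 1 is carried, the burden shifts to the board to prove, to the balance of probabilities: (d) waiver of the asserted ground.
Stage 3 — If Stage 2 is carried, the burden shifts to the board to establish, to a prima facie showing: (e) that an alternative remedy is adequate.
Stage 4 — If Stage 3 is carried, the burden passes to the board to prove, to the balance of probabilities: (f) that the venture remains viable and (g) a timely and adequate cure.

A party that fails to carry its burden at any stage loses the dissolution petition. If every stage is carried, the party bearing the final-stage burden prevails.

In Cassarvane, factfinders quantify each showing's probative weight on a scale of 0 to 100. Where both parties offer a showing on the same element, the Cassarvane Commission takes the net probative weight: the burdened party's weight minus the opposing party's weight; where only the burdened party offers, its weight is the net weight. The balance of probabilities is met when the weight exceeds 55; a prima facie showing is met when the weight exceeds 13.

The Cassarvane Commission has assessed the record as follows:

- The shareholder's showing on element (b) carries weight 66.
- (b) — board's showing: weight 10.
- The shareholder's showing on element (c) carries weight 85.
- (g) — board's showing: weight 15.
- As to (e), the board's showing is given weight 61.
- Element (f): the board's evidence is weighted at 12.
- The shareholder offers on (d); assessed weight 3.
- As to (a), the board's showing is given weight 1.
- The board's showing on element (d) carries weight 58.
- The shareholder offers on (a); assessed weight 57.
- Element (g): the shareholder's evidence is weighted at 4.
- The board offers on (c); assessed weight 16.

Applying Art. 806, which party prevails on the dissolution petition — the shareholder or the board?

shareholder

Stage 1 — burden on shareholder; standard: the balance of probabilities (weight exceeds 55).
    (a): 57 − 1 = 56 > 55 [met]
    (b): 66 − 10 = 56 > 55 [met]
    (c): 85 − 16 = 69 > 55 [met]
  All elements met. The burden passes to the board.
Stage 2 — burden on board; standard: the balance of probabilities (weight exceeds 55).
    (d): 58 − 3 = 55 ≤ 55 [not met]
  Not every element is met, so the board fails to carry Stage 2.
The shareholder prevails.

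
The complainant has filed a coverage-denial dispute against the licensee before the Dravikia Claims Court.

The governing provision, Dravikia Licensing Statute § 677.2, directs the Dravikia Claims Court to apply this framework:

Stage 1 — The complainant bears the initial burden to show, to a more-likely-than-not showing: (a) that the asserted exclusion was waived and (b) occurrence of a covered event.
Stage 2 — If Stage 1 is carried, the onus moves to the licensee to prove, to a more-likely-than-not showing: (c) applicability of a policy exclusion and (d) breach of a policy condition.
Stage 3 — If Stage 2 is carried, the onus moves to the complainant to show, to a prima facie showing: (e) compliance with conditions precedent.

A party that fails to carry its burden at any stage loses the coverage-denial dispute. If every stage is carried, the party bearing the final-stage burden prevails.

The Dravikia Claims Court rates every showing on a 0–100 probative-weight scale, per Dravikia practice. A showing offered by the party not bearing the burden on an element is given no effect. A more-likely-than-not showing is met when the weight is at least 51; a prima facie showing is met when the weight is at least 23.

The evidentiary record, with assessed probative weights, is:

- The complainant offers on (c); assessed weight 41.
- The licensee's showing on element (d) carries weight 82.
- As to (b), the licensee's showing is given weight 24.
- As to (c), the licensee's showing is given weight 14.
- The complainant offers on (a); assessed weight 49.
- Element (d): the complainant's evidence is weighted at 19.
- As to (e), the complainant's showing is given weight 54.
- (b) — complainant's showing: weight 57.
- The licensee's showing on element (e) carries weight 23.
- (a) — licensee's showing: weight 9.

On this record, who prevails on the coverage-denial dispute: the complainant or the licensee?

licensee

Stage 1 — burden on complainant; standard: a more-likely-than-not showing (weight is at least 51).
    (a): 49 (licensee's 9 disregarded) < 51 [not met]
    (b): 57 (licensee's 24 disregarded) ≥ 51 [met]
  Stage 1 not carried; the complainant fails its burden.
The analysis ends at Stage 1; the licensee prevails.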